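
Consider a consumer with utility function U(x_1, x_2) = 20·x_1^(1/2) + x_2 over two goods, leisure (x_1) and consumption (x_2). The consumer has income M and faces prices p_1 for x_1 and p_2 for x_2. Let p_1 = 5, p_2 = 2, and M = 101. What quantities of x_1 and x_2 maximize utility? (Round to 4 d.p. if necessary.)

x_1* = 16, x_2* = 10.5

Set MRS = p_1/p_2: 10·x_1^(−1/2) = p_1/p_2.
Solve: √x_1 = 10·p_2/p_1, so x_1*(p_1,p_2) = (10·p_2/p_1)², and x_2* = (M − p_1·x_1*)/p_2.
Plugging in: x_1* = (10·2/5)² = 16, x_2* = 10.5.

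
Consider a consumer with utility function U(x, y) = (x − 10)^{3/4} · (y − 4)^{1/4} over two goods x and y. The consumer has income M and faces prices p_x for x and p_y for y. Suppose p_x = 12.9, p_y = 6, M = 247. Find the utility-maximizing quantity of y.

Let x' = x−10, y' = y−4. MRS = 3·y'/x' = p_x/p_y.
After buying the subsistence bundle (10, 4), a share 0.75 of the remaining income goes to x: x* = 10 + 0.75·(M − 10p_x − 4p_y)/p_x.
Discretionary income = 247 − 10·12.9 − 4·6 = 94; y* = 4 + 0.25·94/6 = 7.9167.

y* = 7.9167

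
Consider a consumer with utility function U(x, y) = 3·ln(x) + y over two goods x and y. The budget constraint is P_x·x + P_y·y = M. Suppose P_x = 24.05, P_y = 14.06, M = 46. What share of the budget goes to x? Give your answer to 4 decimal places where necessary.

share on x = 0.917

Set MRS = P_x/P_y: (3/x)/1 = P_x/P_y.
So x*(P_x,P_y) = 3·P_y/P_x, independent of income; and y* = (M − 3·P_y)/P_y.
At the given prices: x* = 3·14.06/24.05 = 1.7538, and y* = 0.2717.
Expenditure on x: 24.05·1.7538 = 42.18; share = 0.917.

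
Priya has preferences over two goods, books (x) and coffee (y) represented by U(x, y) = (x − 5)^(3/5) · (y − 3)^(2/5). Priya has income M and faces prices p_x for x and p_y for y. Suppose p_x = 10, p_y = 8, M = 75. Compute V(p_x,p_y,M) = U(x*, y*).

Let x' = x−5, y' = y−3. MRS = (3/2)·y'/x' = p_x/p_y.
Substituting into the budget: x* = 5 + 0.6·(M − 5·p_x − 3·p_y)/p_x, and y* = 3 + 0.4·(…)/p_y.
Discretionary income = 75 − 5·10 − 3·8 = 1; x* = 5 + 0.6·1/10 = 5.06; y* = 3 + 0.4·1/8 = 3.05.
Utility at the optimum: U(5.06, 3.05) = 0.0558.

V = 0.0558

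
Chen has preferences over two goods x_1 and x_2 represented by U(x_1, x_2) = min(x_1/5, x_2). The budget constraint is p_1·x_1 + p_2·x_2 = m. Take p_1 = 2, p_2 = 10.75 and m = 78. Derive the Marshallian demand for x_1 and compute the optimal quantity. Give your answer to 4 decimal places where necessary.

x_1* = 18.7952

Leontief preferences: the optimum is at the kink where x_1/5 = x_2/1, i.e. x_2 = (1/5)·x_1.
Budget: p_1·x_1 + p_2·(1/5)·x_1 = m, so (5·p_1 + p_2)·x_1 = 5·m.
Demand: x_1*(p_1,p_2,m) = 5·m/(5·p_1 + p_2), x_2* = m/(5·p_1 + p_2).
Here 5·2 + 10.75 = 20.75, giving x_1* = 18.7952.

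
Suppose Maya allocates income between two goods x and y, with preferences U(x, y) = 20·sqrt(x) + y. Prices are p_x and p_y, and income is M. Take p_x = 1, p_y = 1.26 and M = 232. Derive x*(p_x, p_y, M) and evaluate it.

Utility is quasi-linear in y; the FOC for x is 10/√x = p_x/p_y.
Thus x* = (10·p_y/p_x)² — independent of M — with the rest of income spent on y.
Plugging in: x* = (10·1.26/1)² = 158.76.

x* = 158.76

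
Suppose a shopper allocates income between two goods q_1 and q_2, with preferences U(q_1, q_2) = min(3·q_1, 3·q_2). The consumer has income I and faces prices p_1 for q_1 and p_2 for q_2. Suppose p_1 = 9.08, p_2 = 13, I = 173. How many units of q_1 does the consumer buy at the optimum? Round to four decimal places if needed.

q_1* = 7.8351

Demand: q_1*(p_1,p_2,I) = 3·I/(3·p_1 + 3·p_2), q_2* = 3·I/(3·p_1 + 3·p_2).
Here 3·9.08 + 3·13 = 66.24, giving q_1* = 7.8351.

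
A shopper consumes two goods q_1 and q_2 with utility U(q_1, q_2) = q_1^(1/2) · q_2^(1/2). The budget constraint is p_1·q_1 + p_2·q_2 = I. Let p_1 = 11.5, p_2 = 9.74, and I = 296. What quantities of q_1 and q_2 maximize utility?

The MRS is q_2/q_1. Set MRS = p_1/p_2.
So 0.5·p_2·q_2 = 0.5·p_1·q_1; combined with the budget, a share 0.5 of income goes to q_1.
Demand: q_1*(p_1,p_2,I) = 0.5·I/p_1 and q_2* = 0.5·I/p_2.
At p_1=11.5, p_2=9.74, I=296: q_1* = 0.5·296/11.5 = 12.8696, q_2* = 15.1951.

q_1* = 12.8696, q_2* = 15.1951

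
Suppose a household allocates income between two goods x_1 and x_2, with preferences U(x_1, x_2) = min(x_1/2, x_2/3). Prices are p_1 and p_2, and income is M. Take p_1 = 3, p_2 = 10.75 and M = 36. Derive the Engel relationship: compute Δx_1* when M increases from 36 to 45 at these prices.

Δx_1* = 0.4706

With perfect complements, no substitution: consume in ratio x_1:x_2 = 2:3.
Budget: p_1·x_1 + p_2·(3/2)·x_1 = M, so (2·p_1 + 3·p_2)·x_1 = 2·M.
Demand: x_1*(p_1,p_2,M) = 2·M/(2·p_1 + 3·p_2), x_2* = 3·M/(2·p_1 + 3·p_2).
Here 2·3 + 3·10.75 = 38.25, giving x_1* = 1.8824.
At M' = 45: x_1* = 2.3529. Change: 2.3529 − 1.8824 = 0.4706.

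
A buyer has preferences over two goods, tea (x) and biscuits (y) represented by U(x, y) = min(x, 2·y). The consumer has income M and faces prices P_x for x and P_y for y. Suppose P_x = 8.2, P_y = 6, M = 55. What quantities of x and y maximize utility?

x* = 4.9107, y* = 2.4554

Demand: x*(P_x,P_y,M) = 2·M/(2·P_x + P_y), y* = M/(2·P_x + P_y).
Here 2·8.2 + 6 = 22.4, giving x* = 4.9107 and y* = 2.4554.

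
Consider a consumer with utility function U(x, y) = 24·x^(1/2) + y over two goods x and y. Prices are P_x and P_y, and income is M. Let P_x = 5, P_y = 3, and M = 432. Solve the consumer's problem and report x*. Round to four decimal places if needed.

x* = 51.84

MU_x = 12/√x, MU_y = 1. Tangency: 12/√x = P_x/P_y.
Solve: √x = 12·P_y/P_x, so x*(P_x,P_y) = (12·P_y/P_x)², and y* = (M − P_x·x*)/P_y.
Plugging in: x* = (12·3/5)² = 51.84.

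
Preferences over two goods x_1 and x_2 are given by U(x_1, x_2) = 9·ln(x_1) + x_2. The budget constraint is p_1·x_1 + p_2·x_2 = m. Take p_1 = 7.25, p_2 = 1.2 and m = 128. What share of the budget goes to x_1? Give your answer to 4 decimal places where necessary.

share on x_1 = 0.0844

So x_1*(p_1,p_2) = 9·p_2/p_1, independent of income; and x_2* = (m − 9·p_2)/p_2.
At the given prices: x_1* = 9·1.2/7.25 = 1.4897, and x_2* = 97.6667.
Expenditure on x_1: 7.25·1.4897 = 10.8; share = 0.0844.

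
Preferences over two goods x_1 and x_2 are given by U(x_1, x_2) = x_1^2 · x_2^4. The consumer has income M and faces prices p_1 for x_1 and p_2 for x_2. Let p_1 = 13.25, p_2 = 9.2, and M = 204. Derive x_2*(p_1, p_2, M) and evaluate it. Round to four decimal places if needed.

x_2* = 14.7826

Tangency: MRS = (1/2)·x_2/x_1 = p_1/p_2.
So 2·p_2·x_2 = 4·p_1·x_1; combined with the budget, a share 1/3 of income goes to x_1.
Demand: x_1*(p_1,p_2,M) = 1/3·M/p_1 and x_2* = 2/3·M/p_2.
At p_1=13.25, p_2=9.2, M=204: x_2* = 2/3·204/9.2 = 14.7826.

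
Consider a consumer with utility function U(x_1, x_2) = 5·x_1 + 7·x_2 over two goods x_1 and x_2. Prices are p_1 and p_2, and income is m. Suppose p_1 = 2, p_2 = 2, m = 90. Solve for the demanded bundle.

Linear utility — the consumer picks whichever good has higher MU/price: 5/2 = 2.5 vs 7/2 = 3.5.
x_2 gives more utility per dollar, so spend all income on x_2: x_2* = m/p_2, x_1* = 0.
Numerically: x_1* = 0, x_2* = 45.

x_1* = 0, x_2* = 45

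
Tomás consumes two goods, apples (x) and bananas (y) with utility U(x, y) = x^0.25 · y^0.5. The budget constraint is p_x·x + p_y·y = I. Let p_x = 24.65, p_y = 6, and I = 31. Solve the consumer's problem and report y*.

Tangency: MRS = (1/2)·y/x = p_x/p_y.
So 0.25·p_y·y = 0.5·p_x·x; combined with the budget, a share 1/3 of income goes to x.
Demand: x*(p_x,p_y,I) = 1/3·I/p_x and y* = 2/3·I/p_y.
At p_x=24.65, p_y=6, I=31: y* = 2/3·31/6 = 3.4444.

y* = 3.4444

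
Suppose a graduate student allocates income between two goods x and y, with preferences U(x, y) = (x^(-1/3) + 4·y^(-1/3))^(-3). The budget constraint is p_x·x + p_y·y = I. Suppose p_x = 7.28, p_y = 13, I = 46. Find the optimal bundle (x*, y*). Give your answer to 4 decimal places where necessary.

x* = 1.4799, y* = 2.7097

With the ratio pinned down, the budget gives x* = I/(p_x + p_y·(y/x)) and y* = (y/x)·x*.
Numerically y/x = 1.83099, so x* = 46/(7.28 + 13·1.83099) = 1.4799 and y* = 1.83099·1.4799 = 2.7097.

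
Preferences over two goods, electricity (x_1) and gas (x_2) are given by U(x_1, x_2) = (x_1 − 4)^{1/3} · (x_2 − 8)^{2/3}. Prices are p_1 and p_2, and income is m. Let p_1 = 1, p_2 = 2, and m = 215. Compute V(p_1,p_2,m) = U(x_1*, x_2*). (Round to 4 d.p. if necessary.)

V = 65

Let x_1' = x_1−4, x_2' = x_2−8. MRS = (1/2)·x_2'/x_1' = p_1/p_2.
Substituting into the budget: x_1* = 4 + 1/3·(m − 4·p_1 − 8·p_2)/p_1, and x_2* = 8 + 2/3·(…)/p_2.
Discretionary income = 215 − 4·1 − 8·2 = 195; x_1* = 4 + 1/3·195/1 = 69; x_2* = 8 + 2/3·195/2 = 73.
Utility at the optimum: U(69, 73) = 65.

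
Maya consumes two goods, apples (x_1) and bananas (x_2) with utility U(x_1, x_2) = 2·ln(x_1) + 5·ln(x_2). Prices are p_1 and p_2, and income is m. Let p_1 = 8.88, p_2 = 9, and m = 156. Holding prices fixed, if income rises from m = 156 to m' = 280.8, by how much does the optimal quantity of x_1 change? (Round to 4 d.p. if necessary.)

Tangency: MRS = (2/5)·x_2/x_1 = p_1/p_2.
So 2·p_2·x_2 = 5·p_1·x_1; combined with the budget, a share 2/7 of income goes to x_1.
Demand: x_1*(p_1,p_2,m) = 2/7·m/p_1 and x_2* = 5/7·m/p_2.
At p_1=8.88, p_2=9, m=156: x_1* = 2/7·156/8.88 = 5.0193.
At m' = 280.8: x_1* = 9.0347. Change: 9.0347 − 5.0193 = 4.0154.

Δx_1* = 4.0154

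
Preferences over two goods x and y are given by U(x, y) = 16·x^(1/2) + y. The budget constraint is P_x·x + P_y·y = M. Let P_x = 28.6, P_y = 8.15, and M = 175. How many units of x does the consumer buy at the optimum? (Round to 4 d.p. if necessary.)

Utility is quasi-linear in y; the FOC for x is 8/√x = P_x/P_y.
Thus x* = (8·P_y/P_x)² — independent of M — with the rest of income spent on y.
Plugging in: x* = (8·8.15/28.6)² = 5.1971.

x* = 5.1971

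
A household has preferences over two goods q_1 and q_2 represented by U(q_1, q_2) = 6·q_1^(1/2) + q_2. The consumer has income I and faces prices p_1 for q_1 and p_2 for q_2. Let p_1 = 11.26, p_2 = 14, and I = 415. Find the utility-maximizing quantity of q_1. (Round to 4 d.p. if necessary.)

Solve: √q_1 = 3·p_2/p_1, so q_1*(p_1,p_2) = (3·p_2/p_1)², and q_2* = (I − p_1·q_1*)/p_2.
Plugging in: q_1* = (3·14/11.26)² = 13.913.

q_1* = 13.913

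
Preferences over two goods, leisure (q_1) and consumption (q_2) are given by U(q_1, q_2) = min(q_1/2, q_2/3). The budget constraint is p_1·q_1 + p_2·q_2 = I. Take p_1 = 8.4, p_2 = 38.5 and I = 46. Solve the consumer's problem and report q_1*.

Demand: q_1*(p_1,p_2,I) = 2·I/(2·p_1 + 3·p_2), q_2* = 3·I/(2·p_1 + 3·p_2).
Here 2·8.4 + 3·38.5 = 132.3, giving q_1* = 0.6954.

q_1* = 0.6954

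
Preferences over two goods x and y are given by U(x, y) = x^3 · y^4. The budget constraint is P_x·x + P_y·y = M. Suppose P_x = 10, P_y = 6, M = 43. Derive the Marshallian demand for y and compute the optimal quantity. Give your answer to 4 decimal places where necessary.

The MRS is (3/4)·y/x. Set MRS = P_x/P_y.
Rearranging, P_y·y = (4/3)·P_x·x. Substituting into the budget gives P_x·x·(1 + (4/3)) = M.
Demand: x*(P_x,P_y,M) = 3/7·M/P_x and y* = 4/7·M/P_y.
At P_x=10, P_y=6, M=43: y* = 4/7·43/6 = 4.0952.

y* = 4.0952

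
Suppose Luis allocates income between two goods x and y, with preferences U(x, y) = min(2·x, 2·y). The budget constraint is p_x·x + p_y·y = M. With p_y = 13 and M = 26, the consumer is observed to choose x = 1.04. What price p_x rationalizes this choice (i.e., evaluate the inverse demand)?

p_x = 12

With perfect complements, no substitution: consume in ratio x:y = 2:2.
Budget: p_x·x + p_y·x = M, so (2·p_x + 2·p_y)·x = 2·M.
Demand: x*(p_x,p_y,M) = 2·M/(2·p_x + 2·p_y), y* = 2·M/(2·p_x + 2·p_y).
Set x* = 1.04 in the demand function and solve for p_x: p_x = 12.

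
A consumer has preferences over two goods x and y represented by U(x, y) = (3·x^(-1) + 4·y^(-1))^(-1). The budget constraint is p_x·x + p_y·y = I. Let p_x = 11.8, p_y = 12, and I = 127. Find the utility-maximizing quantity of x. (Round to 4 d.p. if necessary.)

x* = 4.9725

Numerically y/x = 1.145038, so x* = 127/(11.8 + 12·1.145038) = 4.9725.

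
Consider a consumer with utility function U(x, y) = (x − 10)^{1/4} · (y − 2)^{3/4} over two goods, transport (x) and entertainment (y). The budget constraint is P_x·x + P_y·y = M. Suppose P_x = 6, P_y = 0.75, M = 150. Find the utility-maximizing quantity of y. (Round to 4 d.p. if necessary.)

y* = 90.5

Substituting into the budget: x* = 10 + 0.25·(M − 10·P_x − 2·P_y)/P_x, and y* = 2 + 0.75·(…)/P_y.
Discretionary income = 150 − 10·6 − 2·0.75 = 88.5; y* = 2 + 0.75·88.5/0.75 = 90.5.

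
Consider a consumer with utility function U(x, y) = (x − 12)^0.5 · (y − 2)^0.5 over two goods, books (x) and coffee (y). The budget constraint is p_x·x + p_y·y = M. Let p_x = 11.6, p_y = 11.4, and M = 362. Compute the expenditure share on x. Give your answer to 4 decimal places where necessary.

share on x = 0.6608

Let x' = x−12, y' = y−2. MRS = y'/x' = p_x/p_y.
After buying the subsistence bundle (12, 2), a share 0.5 of the remaining income goes to x: x* = 12 + 0.5·(M − 12p_x − 2p_y)/p_x.
Discretionary income = 362 − 12·11.6 − 2·11.4 = 200; x* = 12 + 0.5·200/11.6 = 20.6207; y* = 2 + 0.5·200/11.4 = 10.7719.
Expenditure on x: 11.6·20.6207 = 239.2; share = 0.6608.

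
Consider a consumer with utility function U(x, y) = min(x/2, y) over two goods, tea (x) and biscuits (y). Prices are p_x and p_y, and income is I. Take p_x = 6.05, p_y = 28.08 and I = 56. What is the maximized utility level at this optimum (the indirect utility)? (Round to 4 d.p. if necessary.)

V = 1.3937

With perfect complements, no substitution: consume in ratio x:y = 2:1.
Budget: p_x·x + p_y·(1/2)·x = I, so (2·p_x + p_y)·x = 2·I.
Demand: x*(p_x,p_y,I) = 2·I/(2·p_x + p_y), y* = I/(2·p_x + p_y).
Here 2·6.05 + 28.08 = 40.18, giving x* = 2.7875 and y* = 1.3937.
Utility at the optimum: U(2.7875, 1.3937) = 1.3937.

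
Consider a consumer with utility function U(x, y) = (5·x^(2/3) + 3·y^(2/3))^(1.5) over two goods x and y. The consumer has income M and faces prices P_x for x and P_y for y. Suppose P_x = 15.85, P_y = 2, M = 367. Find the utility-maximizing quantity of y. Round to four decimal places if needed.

From the CES first-order condition, (5/3)·(y/x)^(1/3) = P_x/P_y.
Hence y/x = ((3/5)·P_x/P_y)^(1/(1/3)), i.e. raised to the 3 power.
Substitute y = (y/x)·x into the budget: x* = M/(P_x + P_y·(y/x)).
Numerically y/x = 107.510669, so x* = 367/(15.85 + 2·107.510669) = 1.5896 and y* = 107.510669·1.5896 = 170.9022.

y* = 170.9022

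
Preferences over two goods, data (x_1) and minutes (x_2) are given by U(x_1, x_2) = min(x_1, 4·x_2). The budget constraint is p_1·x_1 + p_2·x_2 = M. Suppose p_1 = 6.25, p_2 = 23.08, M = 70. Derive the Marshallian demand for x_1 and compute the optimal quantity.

x_1* = 5.8236

Leontief preferences: the optimum is at the kink where x_1/4 = x_2/1, i.e. x_2 = (1/4)·x_1.
Budget: p_1·x_1 + p_2·(1/4)·x_1 = M, so (4·p_1 + p_2)·x_1 = 4·M.
Demand: x_1*(p_1,p_2,M) = 4·M/(4·p_1 + p_2), x_2* = M/(4·p_1 + p_2).
Here 4·6.25 + 23.08 = 48.08, giving x_1* = 5.8236.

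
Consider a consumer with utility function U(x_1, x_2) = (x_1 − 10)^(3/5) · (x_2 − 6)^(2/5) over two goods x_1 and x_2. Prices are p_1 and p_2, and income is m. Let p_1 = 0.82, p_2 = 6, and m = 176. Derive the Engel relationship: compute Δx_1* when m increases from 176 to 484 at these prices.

Δx_1* = 225.3659

Substituting into the budget: x_1* = 10 + 0.6·(m − 10·p_1 − 6·p_2)/p_1, and x_2* = 6 + 0.4·(…)/p_2.
Discretionary income = 176 − 10·0.82 − 6·6 = 131.8; x_1* = 10 + 0.6·131.8/0.82 = 106.439.
At m' = 484: x_1* = 331.8049. Change: 331.8049 − 106.439 = 225.3659.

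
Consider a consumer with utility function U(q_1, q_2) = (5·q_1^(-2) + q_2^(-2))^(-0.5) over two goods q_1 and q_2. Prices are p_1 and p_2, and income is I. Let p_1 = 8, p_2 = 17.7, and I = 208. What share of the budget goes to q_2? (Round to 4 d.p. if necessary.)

MRS = MU_q_1/MU_q_2 = 5·(q_2/q_1)^(3). Set equal to p_1/p_2.
Solve for the ratio: q_2/q_1 = [(1/5)·p_1/p_2]^(1/3).
Substitute q_2 = (q_2/q_1)·q_1 into the budget: q_1* = I/(p_1 + p_2·(q_2/q_1)).
Numerically q_2/q_1 = 0.448796, so q_1* = 208/(8 + 17.7·0.448796) = 13.0459 and q_2* = 0.448796·13.0459 = 5.855.
Expenditure on q_2: 17.7·5.855 = 103.6327; share = 0.4982.

share on q_2 = 0.4982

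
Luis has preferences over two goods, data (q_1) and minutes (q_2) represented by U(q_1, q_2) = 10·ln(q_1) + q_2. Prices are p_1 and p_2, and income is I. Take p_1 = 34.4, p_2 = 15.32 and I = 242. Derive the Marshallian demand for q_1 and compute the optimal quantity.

Set MRS = p_1/p_2: (10/q_1)/1 = p_1/p_2.
So q_1*(p_1,p_2) = 10·p_2/p_1, independent of income; and q_2* = (I − 10·p_2)/p_2.
At the given prices: q_1* = 10·15.32/34.4 = 4.4535.

q_1* = 4.4535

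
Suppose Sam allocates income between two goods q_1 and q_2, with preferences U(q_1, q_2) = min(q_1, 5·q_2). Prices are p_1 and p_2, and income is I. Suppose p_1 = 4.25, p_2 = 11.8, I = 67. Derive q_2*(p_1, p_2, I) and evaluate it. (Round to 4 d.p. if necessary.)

q_2* = 2.0272

Leontief preferences: the optimum is at the kink where q_1/5 = q_2/1, i.e. q_2 = (1/5)·q_1.
Budget: p_1·q_1 + p_2·(1/5)·q_1 = I, so (5·p_1 + p_2)·q_1 = 5·I.
Demand: q_1*(p_1,p_2,I) = 5·I/(5·p_1 + p_2), q_2* = I/(5·p_1 + p_2).
Here 5·4.25 + 11.8 = 33.05, giving q_2* = 2.0272.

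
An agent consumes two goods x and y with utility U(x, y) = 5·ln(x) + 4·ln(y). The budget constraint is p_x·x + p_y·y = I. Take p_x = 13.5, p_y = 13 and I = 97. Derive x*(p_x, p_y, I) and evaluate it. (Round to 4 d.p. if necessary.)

MU_x/MU_y = (5·y)/(4·x); tangency sets this equal to p_x/p_y.
Rearranging, p_y·y = (4/5)·p_x·x. Substituting into the budget gives p_x·x·(1 + (4/5)) = I.
Demand: x*(p_x,p_y,I) = 5/9·I/p_x and y* = 4/9·I/p_y.
At p_x=13.5, p_y=13, I=97: x* = 5/9·97/13.5 = 3.9918.

x* = 3.9918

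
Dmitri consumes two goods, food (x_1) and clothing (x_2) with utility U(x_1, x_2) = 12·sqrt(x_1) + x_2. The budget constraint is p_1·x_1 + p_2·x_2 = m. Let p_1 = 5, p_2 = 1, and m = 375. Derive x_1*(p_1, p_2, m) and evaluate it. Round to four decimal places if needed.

x_1* = 1.44

Utility is quasi-linear in x_2; the FOC for x_1 is 6/√x_1 = p_1/p_2.
Thus x_1* = (6·p_2/p_1)² — independent of m — with the rest of income spent on x_2.
Plugging in: x_1* = (6·1/5)² = 1.44.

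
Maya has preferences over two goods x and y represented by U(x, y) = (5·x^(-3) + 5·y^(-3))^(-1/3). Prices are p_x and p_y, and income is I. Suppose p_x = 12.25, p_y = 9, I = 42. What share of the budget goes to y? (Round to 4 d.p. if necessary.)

From the CES first-order condition, (y/x)^(4) = p_x/p_y.
Solve for the ratio: y/x = [p_x/p_y]^(0.25).
Substitute y = (y/x)·x into the budget: x* = I/(p_x + p_y·(y/x)).
Numerically y/x = 1.080123, so x* = 42/(12.25 + 9·1.080123) = 1.9116 and y* = 1.080123·1.9116 = 2.0648.
Expenditure on y: 9·2.0648 = 18.5829; share = 0.4424.

share on y = 0.4424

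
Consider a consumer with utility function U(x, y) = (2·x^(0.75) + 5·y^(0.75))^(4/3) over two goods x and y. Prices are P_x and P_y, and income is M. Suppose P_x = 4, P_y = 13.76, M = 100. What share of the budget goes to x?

share on x = 0.5103

MU_x ∝ 2·x^(-0.25), MU_y ∝ 5·y^(-0.25), so MRS = (2/5)·(y/x)^(0.25) = P_x/P_y.
Solve for the ratio: y/x = [(5/2)·P_x/P_y]^(4).
Substitute y = (y/x)·x into the budget: x* = M/(P_x + P_y·(y/x)).
Numerically y/x = 0.27895, so x* = 100/(4 + 13.76·0.27895) = 12.7578 and y* = 0.27895·12.7578 = 3.5588.
Expenditure on x: 4·12.7578 = 51.0311; share = 0.5103.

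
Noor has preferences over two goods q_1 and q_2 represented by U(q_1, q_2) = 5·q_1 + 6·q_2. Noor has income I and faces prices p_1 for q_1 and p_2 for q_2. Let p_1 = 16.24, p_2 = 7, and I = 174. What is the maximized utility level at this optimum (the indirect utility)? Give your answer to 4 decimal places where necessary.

V = 149.1429

Perfect substitutes: compare marginal utility per dollar. 5/p_1 vs 6/p_2 → 0.3079 vs 0.8571.
q_2 gives more utility per dollar, so spend all income on q_2: q_2* = I/p_2, q_1* = 0.
Numerically: q_1* = 0, q_2* = 24.8571.
Utility at the optimum: U(0, 24.8571) = 149.1429.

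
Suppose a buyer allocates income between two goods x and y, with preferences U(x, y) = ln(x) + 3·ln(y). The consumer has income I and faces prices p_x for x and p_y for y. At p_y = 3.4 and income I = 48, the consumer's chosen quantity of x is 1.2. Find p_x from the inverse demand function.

p_x = 10

Tangency: MRS = (1/3)·y/x = p_x/p_y.
Rearranging, p_y·y = 3·p_x·x. Substituting into the budget gives p_x·x·(1 + 3) = I.
Demand: x*(p_x,p_y,I) = 0.25·I/p_x and y* = 0.75·I/p_y.
Set x* = 1.2 in the demand function and solve for p_x: p_x = 10.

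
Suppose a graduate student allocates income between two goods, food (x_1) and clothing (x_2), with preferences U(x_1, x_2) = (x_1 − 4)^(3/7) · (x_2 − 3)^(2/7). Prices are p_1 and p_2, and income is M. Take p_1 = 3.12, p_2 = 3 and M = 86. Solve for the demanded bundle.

This is Cobb-Douglas in (x_1−4, x_2−3): tangency gives 3/7·p_2·(x_2−3) = 2/7·p_1·(x_1−4).
Substituting into the budget: x_1* = 4 + 0.6·(M − 4·p_1 − 3·p_2)/p_1, and x_2* = 3 + 0.4·(…)/p_2.
Discretionary income = 86 − 4·3.12 − 3·3 = 64.52; x_1* = 4 + 0.6·64.52/3.12 = 16.4077; x_2* = 3 + 0.4·64.52/3 = 11.6027.

x_1* = 16.4077, x_2* = 11.6027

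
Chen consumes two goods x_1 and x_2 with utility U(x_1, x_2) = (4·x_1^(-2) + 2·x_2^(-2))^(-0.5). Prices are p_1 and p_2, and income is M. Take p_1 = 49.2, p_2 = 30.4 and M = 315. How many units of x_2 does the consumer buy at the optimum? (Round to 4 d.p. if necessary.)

x_2* = 3.7862

From the CES first-order condition, 2·(x_2/x_1)^(3) = p_1/p_2.
Hence x_2/x_1 = ((1/2)·p_1/p_2)^(1/(3)), i.e. raised to the 1/3 power.
With the ratio pinned down, the budget gives x_1* = M/(p_1 + p_2·(x_2/x_1)) and x_2* = (x_2/x_1)·x_1*.
Numerically x_2/x_1 = 0.931867, so x_1* = 315/(49.2 + 30.4·0.931867) = 4.063 and x_2* = 0.931867·4.063 = 3.7862.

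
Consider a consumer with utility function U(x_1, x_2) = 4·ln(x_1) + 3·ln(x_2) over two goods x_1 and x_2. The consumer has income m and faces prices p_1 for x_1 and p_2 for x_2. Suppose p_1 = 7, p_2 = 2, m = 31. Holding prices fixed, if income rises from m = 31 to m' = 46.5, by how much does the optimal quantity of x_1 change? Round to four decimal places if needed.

Δx_1* = 1.2653

MU_x_1/MU_x_2 = (4·x_2)/(3·x_1); tangency sets this equal to p_1/p_2.
Rearranging, p_2·x_2 = (3/4)·p_1·x_1. Substituting into the budget gives p_1·x_1·(1 + (3/4)) = m.
Demand: x_1*(p_1,p_2,m) = 4/7·m/p_1 and x_2* = 3/7·m/p_2.
At p_1=7, p_2=2, m=31: x_1* = 4/7·31/7 = 2.5306.
At m' = 46.5: x_1* = 3.7959. Change: 3.7959 − 2.5306 = 1.2653.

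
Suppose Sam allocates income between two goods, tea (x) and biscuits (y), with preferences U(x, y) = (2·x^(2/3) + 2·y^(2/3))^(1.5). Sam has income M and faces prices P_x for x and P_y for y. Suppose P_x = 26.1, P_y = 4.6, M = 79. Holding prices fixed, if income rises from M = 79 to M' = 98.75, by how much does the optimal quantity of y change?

MU_x ∝ 2·x^(-1/3), MU_y ∝ 2·y^(-1/3), so MRS = (y/x)^(1/3) = P_x/P_y.
Hence y/x = (P_x/P_y)^(1/(1/3)), i.e. raised to the 3 power.
Substitute y = (y/x)·x into the budget: x* = M/(P_x + P_y·(y/x)).
Numerically y/x = 182.661924, so x* = 79/(26.1 + 4.6·182.661924) = 0.0912 and y* = 182.661924·0.0912 = 16.6565.
At M' = 98.75: y* = 20.8207. Change: 20.8207 − 16.6565 = 4.1641.

Δy* = 4.1641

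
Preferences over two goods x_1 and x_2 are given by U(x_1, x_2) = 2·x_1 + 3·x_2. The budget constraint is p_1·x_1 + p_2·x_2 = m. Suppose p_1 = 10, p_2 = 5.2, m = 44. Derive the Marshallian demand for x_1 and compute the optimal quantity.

x_1* = 0

x_2 gives more utility per dollar, so spend all income on x_2: x_2* = m/p_2, x_1* = 0.
Numerically: x_1* = 0, x_2* = 8.4615.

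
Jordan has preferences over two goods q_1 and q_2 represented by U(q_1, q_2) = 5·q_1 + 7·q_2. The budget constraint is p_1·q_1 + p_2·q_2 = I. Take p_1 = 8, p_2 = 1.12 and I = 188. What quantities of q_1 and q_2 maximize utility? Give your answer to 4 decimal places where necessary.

Linear utility — the consumer picks whichever good has higher MU/price: 5/8 = 0.625 vs 7/1.12 = 6.25.
q_2 gives more utility per dollar, so spend all income on q_2: q_2* = I/p_2, q_1* = 0.
Numerically: q_1* = 0, q_2* = 167.8571.

q_1* = 0, q_2* = 167.8571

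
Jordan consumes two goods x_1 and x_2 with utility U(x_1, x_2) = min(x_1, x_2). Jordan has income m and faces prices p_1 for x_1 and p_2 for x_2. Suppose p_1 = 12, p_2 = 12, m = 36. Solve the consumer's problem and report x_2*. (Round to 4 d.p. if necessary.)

Here 12 + 12 = 24, giving x_2* = 1.5.

x_2* = 1.5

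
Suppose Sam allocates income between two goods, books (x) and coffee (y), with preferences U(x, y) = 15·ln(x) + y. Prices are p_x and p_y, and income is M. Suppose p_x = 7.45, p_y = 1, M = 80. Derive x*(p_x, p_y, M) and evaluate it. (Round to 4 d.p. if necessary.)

Set MRS = p_x/p_y: (15/x)/1 = p_x/p_y.
So x*(p_x,p_y) = 15·p_y/p_x, independent of income; and y* = (M − 15·p_y)/p_y.
At the given prices: x* = 15·1/7.45 = 2.0134.

x* = 2.0134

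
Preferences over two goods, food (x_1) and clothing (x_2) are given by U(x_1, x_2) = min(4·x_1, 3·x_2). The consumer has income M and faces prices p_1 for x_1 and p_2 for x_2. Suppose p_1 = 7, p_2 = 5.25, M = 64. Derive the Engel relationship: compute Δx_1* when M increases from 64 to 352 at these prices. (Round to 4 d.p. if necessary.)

With perfect complements, no substitution: consume in ratio x_1:x_2 = 3:4.
Budget: p_1·x_1 + p_2·(4/3)·x_1 = M, so (3·p_1 + 4·p_2)·x_1 = 3·M.
Demand: x_1*(p_1,p_2,M) = 3·M/(3·p_1 + 4·p_2), x_2* = 4·M/(3·p_1 + 4·p_2).
Here 3·7 + 4·5.25 = 42, giving x_1* = 4.5714.
At M' = 352: x_1* = 25.1429. Change: 25.1429 − 4.5714 = 20.5714.

Δx_1* = 20.5714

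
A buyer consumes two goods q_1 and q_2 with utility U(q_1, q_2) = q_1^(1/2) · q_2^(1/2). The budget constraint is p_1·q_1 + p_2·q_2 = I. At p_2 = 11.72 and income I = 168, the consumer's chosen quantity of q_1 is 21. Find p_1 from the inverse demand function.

p_1 = 4

MU_q_1/MU_q_2 = (0.5·q_2)/(0.5·q_1); tangency sets this equal to p_1/p_2.
So 0.5·p_2·q_2 = 0.5·p_1·q_1; combined with the budget, a share 0.5 of income goes to q_1.
Demand: q_1*(p_1,p_2,I) = 0.5·I/p_1 and q_2* = 0.5·I/p_2.
Set q_1* = 21 in the demand function and solve for p_1: p_1 = 4.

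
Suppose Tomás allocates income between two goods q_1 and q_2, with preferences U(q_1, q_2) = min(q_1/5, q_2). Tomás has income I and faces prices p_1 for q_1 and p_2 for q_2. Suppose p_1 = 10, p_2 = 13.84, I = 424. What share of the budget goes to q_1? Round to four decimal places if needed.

Leontief preferences: the optimum is at the kink where q_1/5 = q_2/1, i.e. q_2 = (1/5)·q_1.
Budget: p_1·q_1 + p_2·(1/5)·q_1 = I, so (5·p_1 + p_2)·q_1 = 5·I.
Demand: q_1*(p_1,p_2,I) = 5·I/(5·p_1 + p_2), q_2* = I/(5·p_1 + p_2).
Here 5·10 + 13.84 = 63.84, giving q_1* = 33.208 and q_2* = 6.6416.
Expenditure on q_1: 10·33.208 = 332.0802; share = 0.7832.

share on q_1 = 0.7832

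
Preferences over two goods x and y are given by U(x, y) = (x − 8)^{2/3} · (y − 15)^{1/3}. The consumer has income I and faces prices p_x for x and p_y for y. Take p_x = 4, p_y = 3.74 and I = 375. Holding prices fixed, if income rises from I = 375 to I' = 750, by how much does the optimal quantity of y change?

Δy* = 33.4225

MRS = 2·(y−15)/(x−8). Tangency with p_x/p_y gives y−15 = (1/2)·(p_x/p_y)·(x−8).
After buying the subsistence bundle (8, 15), a share 2/3 of the remaining income goes to x: x* = 8 + 2/3·(I − 8p_x − 15p_y)/p_x.
Discretionary income = 375 − 8·4 − 15·3.74 = 286.9; y* = 15 + 1/3·286.9/3.74 = 40.5704.
At I' = 750: y* = 73.9929. Change: 73.9929 − 40.5704 = 33.4225.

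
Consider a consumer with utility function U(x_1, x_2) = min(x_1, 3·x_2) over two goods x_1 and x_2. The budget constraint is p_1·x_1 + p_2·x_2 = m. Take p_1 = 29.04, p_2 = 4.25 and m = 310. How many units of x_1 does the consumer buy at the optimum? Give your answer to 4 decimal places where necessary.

Demand: x_1*(p_1,p_2,m) = 3·m/(3·p_1 + p_2), x_2* = m/(3·p_1 + p_2).
Here 3·29.04 + 4.25 = 91.37, giving x_1* = 10.1784.

x_1* = 10.1784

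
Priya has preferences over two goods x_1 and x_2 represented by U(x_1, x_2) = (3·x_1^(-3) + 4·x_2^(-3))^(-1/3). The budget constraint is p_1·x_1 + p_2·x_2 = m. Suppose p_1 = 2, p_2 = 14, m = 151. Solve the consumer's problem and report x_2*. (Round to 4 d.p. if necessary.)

x_2* = 8.8681

MRS = MU_x_1/MU_x_2 = (3/4)·(x_2/x_1)^(4). Set equal to p_1/p_2.
Solve for the ratio: x_2/x_1 = [(4/3)·p_1/p_2]^(0.25).
Substitute x_2 = (x_2/x_1)·x_1 into the budget: x_1* = m/(p_1 + p_2·(x_2/x_1)).
Numerically x_2/x_1 = 0.660633, so x_1* = 151/(2 + 14·0.660633) = 13.4236 and x_2* = 0.660633·13.4236 = 8.8681.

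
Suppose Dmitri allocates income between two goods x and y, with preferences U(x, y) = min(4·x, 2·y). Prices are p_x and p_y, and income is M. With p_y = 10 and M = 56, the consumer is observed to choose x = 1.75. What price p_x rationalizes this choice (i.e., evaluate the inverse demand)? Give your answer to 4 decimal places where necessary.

With perfect complements, no substitution: consume in ratio x:y = 2:4.
Budget: p_x·x + p_y·2·x = M, so (2·p_x + 4·p_y)·x = 2·M.
Demand: x*(p_x,p_y,M) = 2·M/(2·p_x + 4·p_y), y* = 4·M/(2·p_x + 4·p_y).
Set x* = 1.75 in the demand function and solve for p_x: p_x = 12.

p_x = 12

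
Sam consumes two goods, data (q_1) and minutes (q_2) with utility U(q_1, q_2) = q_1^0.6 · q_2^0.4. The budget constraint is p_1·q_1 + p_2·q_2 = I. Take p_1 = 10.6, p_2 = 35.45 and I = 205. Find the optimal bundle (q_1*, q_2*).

The MRS is (3/2)·q_2/q_1. Set MRS = p_1/p_2.
Rearranging, p_2·q_2 = (2/3)·p_1·q_1. Substituting into the budget gives p_1·q_1·(1 + (2/3)) = I.
Demand: q_1*(p_1,p_2,I) = 0.6·I/p_1 and q_2* = 0.4·I/p_2.
At p_1=10.6, p_2=35.45, I=205: q_1* = 0.6·205/10.6 = 11.6038, q_2* = 2.3131.

q_1* = 11.6038, q_2* = 2.3131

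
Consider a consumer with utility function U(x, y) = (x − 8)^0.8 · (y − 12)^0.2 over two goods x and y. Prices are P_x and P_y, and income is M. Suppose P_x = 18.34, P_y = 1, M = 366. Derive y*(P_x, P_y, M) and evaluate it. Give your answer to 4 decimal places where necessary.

y* = 53.456

After buying the subsistence bundle (8, 12), a share 0.8 of the remaining income goes to x: x* = 8 + 0.8·(M − 8P_x − 12P_y)/P_x.
Discretionary income = 366 − 8·18.34 − 12·1 = 207.28; y* = 12 + 0.2·207.28/1 = 53.456.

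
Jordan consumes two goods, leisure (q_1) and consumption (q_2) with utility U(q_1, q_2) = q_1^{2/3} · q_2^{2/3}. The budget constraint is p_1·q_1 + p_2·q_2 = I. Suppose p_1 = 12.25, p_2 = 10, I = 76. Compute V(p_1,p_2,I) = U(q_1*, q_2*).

V = 5.1795

The MRS is q_2/q_1. Set MRS = p_1/p_2.
So 2/3·p_2·q_2 = 2/3·p_1·q_1; combined with the budget, a share 0.5 of income goes to q_1.
Demand: q_1*(p_1,p_2,I) = 0.5·I/p_1 and q_2* = 0.5·I/p_2.
At p_1=12.25, p_2=10, I=76: q_1* = 0.5·76/12.25 = 3.102, q_2* = 3.8.
Utility at the optimum: U(3.102, 3.8) = 5.1795.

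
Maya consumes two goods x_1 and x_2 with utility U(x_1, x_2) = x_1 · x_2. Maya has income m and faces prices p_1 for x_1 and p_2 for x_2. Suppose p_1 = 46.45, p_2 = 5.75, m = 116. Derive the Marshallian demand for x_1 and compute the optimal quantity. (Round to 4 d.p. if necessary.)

Demand: x_1*(p_1,p_2,m) = 0.5·m/p_1 and x_2* = 0.5·m/p_2.
At p_1=46.45, p_2=5.75, m=116: x_1* = 0.5·116/46.45 = 1.2487.

x_1* = 1.2487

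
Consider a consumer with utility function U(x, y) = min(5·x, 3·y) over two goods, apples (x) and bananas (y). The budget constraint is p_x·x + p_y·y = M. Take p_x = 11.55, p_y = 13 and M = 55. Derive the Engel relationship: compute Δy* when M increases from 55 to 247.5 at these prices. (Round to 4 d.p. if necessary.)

With perfect complements, no substitution: consume in ratio x:y = 3:5.
Budget: p_x·x + p_y·(5/3)·x = M, so (3·p_x + 5·p_y)·x = 3·M.
Demand: x*(p_x,p_y,M) = 3·M/(3·p_x + 5·p_y), y* = 5·M/(3·p_x + 5·p_y).
Here 3·11.55 + 5·13 = 99.65, giving y* = 2.7597.
At M' = 247.5: y* = 12.4185. Change: 12.4185 − 2.7597 = 9.6588.

Δy* = 9.6588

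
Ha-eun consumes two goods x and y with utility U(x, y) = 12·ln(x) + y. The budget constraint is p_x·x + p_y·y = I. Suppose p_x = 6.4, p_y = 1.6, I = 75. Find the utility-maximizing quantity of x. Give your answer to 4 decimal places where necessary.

Set MRS = p_x/p_y: (12/x)/1 = p_x/p_y.
So x*(p_x,p_y) = 12·p_y/p_x, independent of income; and y* = (I − 12·p_y)/p_y.
At the given prices: x* = 12·1.6/6.4 = 3.

x* = 3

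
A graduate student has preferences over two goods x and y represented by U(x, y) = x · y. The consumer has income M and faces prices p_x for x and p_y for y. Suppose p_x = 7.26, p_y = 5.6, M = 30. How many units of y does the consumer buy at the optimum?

y* = 2.6786

The MRS is y/x. Set MRS = p_x/p_y.
Rearranging, p_y·y = p_x·x. Substituting into the budget gives p_x·x·(1 + 1) = M.
Demand: x*(p_x,p_y,M) = 0.5·M/p_x and y* = 0.5·M/p_y.
At p_x=7.26, p_y=5.6, M=30: y* = 0.5·30/5.6 = 2.6786.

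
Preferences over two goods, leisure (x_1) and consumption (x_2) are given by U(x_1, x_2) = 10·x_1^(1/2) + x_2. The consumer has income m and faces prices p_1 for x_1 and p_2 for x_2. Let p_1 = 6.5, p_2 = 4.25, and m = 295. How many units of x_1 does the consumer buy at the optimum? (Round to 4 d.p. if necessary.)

Utility is quasi-linear in x_2; the FOC for x_1 is 5/√x_1 = p_1/p_2.
Solve: √x_1 = 5·p_2/p_1, so x_1*(p_1,p_2) = (5·p_2/p_1)², and x_2* = (m − p_1·x_1*)/p_2.
Plugging in: x_1* = (5·4.25/6.5)² = 10.6879.

x_1* = 10.6879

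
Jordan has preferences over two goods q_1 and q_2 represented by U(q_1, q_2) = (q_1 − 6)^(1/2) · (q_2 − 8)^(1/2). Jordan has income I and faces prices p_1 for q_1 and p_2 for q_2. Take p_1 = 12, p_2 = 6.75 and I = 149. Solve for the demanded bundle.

After buying the subsistence bundle (6, 8), a share 0.5 of the remaining income goes to q_1: q_1* = 6 + 0.5·(I − 6p_1 − 8p_2)/p_1.
Discretionary income = 149 − 6·12 − 8·6.75 = 23; q_1* = 6 + 0.5·23/12 = 6.9583; q_2* = 8 + 0.5·23/6.75 = 9.7037.

q_1* = 6.9583, q_2* = 9.7037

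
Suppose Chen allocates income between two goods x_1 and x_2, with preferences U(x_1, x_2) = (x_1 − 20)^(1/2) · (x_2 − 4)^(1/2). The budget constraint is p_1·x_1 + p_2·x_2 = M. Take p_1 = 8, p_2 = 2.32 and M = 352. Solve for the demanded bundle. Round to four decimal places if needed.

This is Cobb-Douglas in (x_1−20, x_2−4): tangency gives 0.5·p_2·(x_2−4) = 0.5·p_1·(x_1−20).
After buying the subsistence bundle (20, 4), a share 0.5 of the remaining income goes to x_1: x_1* = 20 + 0.5·(M − 20p_1 − 4p_2)/p_1.
Discretionary income = 352 − 20·8 − 4·2.32 = 182.72; x_1* = 20 + 0.5·182.72/8 = 31.42; x_2* = 4 + 0.5·182.72/2.32 = 43.3793.

x_1* = 31.42, x_2* = 43.3793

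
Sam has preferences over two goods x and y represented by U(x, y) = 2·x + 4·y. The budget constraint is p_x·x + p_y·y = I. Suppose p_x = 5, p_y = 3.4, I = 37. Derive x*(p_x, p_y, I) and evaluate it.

Perfect substitutes: compare marginal utility per dollar. 2/p_x vs 4/p_y → 0.4 vs 1.1765.
y gives more utility per dollar, so spend all income on y: y* = I/p_y, x* = 0.
Numerically: x* = 0, y* = 10.8824.

x* = 0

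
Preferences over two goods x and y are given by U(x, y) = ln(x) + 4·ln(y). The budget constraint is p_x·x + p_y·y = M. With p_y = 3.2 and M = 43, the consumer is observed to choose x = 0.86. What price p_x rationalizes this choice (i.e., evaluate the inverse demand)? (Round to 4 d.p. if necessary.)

p_x = 10

The MRS is (1/4)·y/x. Set MRS = p_x/p_y.
So p_y·y = 4·p_x·x; combined with the budget, a share 0.2 of income goes to x.
Demand: x*(p_x,p_y,M) = 0.2·M/p_x and y* = 0.8·M/p_y.
Set x* = 0.86 in the demand function and solve for p_x: p_x = 10.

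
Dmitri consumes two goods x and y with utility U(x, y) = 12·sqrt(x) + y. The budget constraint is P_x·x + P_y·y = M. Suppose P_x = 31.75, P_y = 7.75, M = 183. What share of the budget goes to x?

Set MRS = P_x/P_y: 6·x^(−1/2) = P_x/P_y.
Solve: √x = 6·P_y/P_x, so x*(P_x,P_y) = (6·P_y/P_x)², and y* = (M − P_x·x*)/P_y.
Plugging in: x* = (6·7.75/31.75)² = 2.145, y* = 14.8255.
Expenditure on x: 31.75·2.145 = 68.1024; share = 0.3721.

share on x = 0.3721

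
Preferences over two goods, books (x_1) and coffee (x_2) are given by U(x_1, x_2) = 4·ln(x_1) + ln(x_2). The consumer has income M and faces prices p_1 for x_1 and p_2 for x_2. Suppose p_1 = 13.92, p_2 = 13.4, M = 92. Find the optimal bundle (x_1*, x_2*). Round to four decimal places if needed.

x_1* = 5.2874, x_2* = 1.3731

Tangency: MRS = 4·x_2/x_1 = p_1/p_2.
So 4·p_2·x_2 = p_1·x_1; combined with the budget, a share 0.8 of income goes to x_1.
Demand: x_1*(p_1,p_2,M) = 0.8·M/p_1 and x_2* = 0.2·M/p_2.
At p_1=13.92, p_2=13.4, M=92: x_1* = 0.8·92/13.92 = 5.2874, x_2* = 1.3731.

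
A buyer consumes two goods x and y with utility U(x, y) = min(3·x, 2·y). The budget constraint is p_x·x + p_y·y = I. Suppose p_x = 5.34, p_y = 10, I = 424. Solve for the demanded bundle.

x* = 20.8456, y* = 31.2684

With perfect complements, no substitution: consume in ratio x:y = 2:3.
Budget: p_x·x + p_y·(3/2)·x = I, so (2·p_x + 3·p_y)·x = 2·I.
Demand: x*(p_x,p_y,I) = 2·I/(2·p_x + 3·p_y), y* = 3·I/(2·p_x + 3·p_y).
Here 2·5.34 + 3·10 = 40.68, giving x* = 20.8456 and y* = 31.2684.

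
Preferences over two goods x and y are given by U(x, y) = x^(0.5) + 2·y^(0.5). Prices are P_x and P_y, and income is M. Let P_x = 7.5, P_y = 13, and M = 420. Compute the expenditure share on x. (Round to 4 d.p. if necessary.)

share on x = 0.3023

From the CES first-order condition, (1/2)·(y/x)^(0.5) = P_x/P_y.
Solve for the ratio: y/x = [2·P_x/P_y]^(2).
With the ratio pinned down, the budget gives x* = M/(P_x + P_y·(y/x)) and y* = (y/x)·x*.
Numerically y/x = 1.331361, so x* = 420/(7.5 + 13·1.331361) = 16.9302 and y* = 1.331361·16.9302 = 22.5403.
Expenditure on x: 7.5·16.9302 = 126.9767; share = 0.3023.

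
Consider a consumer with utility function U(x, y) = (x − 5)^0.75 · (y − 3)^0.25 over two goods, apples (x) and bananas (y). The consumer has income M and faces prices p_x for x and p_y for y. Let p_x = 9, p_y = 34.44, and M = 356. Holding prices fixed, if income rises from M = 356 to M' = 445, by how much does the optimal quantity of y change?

Δy* = 0.6461

MRS = 3·(y−3)/(x−5). Tangency with p_x/p_y gives y−3 = (1/3)·(p_x/p_y)·(x−5).
After buying the subsistence bundle (5, 3), a share 0.75 of the remaining income goes to x: x* = 5 + 0.75·(M − 5p_x − 3p_y)/p_x.
Discretionary income = 356 − 5·9 − 3·34.44 = 207.68; y* = 3 + 0.25·207.68/34.44 = 4.5075.
At M' = 445: y* = 5.1536. Change: 5.1536 − 4.5075 = 0.6461.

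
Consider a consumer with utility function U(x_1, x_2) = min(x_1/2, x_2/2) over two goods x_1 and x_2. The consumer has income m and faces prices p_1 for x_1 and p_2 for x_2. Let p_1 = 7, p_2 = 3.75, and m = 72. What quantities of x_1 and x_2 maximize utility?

x_1* = 6.6977, x_2* = 6.6977

Leontief preferences: the optimum is at the kink where x_1/2 = x_2/2, i.e. x_2 = x_1.
Budget: p_1·x_1 + p_2·x_1 = m, so (2·p_1 + 2·p_2)·x_1 = 2·m.
Demand: x_1*(p_1,p_2,m) = 2·m/(2·p_1 + 2·p_2), x_2* = 2·m/(2·p_1 + 2·p_2).
Here 2·7 + 2·3.75 = 21.5, giving x_1* = 6.6977 and x_2* = 6.6977.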